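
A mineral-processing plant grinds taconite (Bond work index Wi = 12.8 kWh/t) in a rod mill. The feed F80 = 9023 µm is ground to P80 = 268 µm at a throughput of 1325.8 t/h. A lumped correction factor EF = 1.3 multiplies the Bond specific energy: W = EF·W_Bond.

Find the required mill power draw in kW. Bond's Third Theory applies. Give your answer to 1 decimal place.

P = 11153.6 kW

W = 10 Wi (1/√P80 − 1/√F80)  [Bond]
W = 10·12.8·(1/√268 − 1/√9023) = 10·12.8·(0.050557) = 6.4713 kWh/t
With EF = 1.3: W = 6.4713·1.3 = 8.4127 kWh/t
Power = W × throughput = 8.4127 kWh/t × 1325.8 t/h = 11153.6 kW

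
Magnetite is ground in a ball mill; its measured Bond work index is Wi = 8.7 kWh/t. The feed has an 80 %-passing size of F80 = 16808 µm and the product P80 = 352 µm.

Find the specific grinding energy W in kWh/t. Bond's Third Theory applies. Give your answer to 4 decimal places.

W = 3.9661 kWh/t

W_Bond = 10·Wi·(1/√P₈₀ − 1/√F₈₀)
1/√352 = 0.053300;  1/√16808 = 0.007713
W = 10·8.7·(0.053300 − 0.007713) = 3.9661 kWh/t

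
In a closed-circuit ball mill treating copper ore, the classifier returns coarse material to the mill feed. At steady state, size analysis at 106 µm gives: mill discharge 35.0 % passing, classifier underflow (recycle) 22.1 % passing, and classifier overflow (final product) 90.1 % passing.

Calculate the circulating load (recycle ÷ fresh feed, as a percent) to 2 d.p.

CL = 427.13 %

Mass balance on the −106 µm fraction:
Fd + Rd = Ru + Fo ⇒ R/F = (o−d)/(d−u)
r = (90.1 − 35.0)/(35.0 − 22.1) = 55.1/12.9 = 4.2713
CL = 100·r = 427.13 %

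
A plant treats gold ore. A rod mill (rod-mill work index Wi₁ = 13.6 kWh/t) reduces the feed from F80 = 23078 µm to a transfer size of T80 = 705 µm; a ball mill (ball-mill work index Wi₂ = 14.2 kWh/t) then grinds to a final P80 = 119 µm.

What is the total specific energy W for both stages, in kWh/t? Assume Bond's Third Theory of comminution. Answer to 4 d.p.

Bond: W = 10·Wi·(1/√P80 − 1/√F80)
Stage 1 (23078→705 µm, Wi₁=13.6): W₁ = 10·13.6·(0.037662 − 0.006583) = 4.2268 kWh/t
Stage 2 (705→119 µm, Wi₂=14.2): W₂ = 10·14.2·(0.091670 − 0.037662) = 7.6691 kWh/t
W = W₁ + W₂ = 4.2268 + 7.6691 = 11.8959 kWh/t

W = 11.8959 kWh/t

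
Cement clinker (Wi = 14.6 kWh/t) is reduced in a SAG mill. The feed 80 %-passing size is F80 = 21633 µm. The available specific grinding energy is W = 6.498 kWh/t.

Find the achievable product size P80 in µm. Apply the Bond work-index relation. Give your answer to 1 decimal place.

P80 = 379.9 µm

Bond:  W = 10 Wi (1/√P − 1/√F)
1/√P80 = 1/√F80 + W/(10·Wi)
  = 6.4980/(10·14.6) + 1/√21633 = 0.044507 + 0.006799 = 0.051306
P80 = (1/0.051306)² = 19.4910² = 379.90 µm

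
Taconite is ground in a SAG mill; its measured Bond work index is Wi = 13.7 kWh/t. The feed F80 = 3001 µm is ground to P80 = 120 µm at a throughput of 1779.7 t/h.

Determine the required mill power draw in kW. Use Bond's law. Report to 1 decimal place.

W = 10 Wi (P80^-0.5 − F80^-0.5)
W = 10·13.7·(1/√120 − 1/√3001) = 10·13.7·(0.073033) = 10.0055 kWh/t
Power = W × throughput = 10.0055 kWh/t × 1779.7 t/h = 17806.8 kW

P = 17806.8 kW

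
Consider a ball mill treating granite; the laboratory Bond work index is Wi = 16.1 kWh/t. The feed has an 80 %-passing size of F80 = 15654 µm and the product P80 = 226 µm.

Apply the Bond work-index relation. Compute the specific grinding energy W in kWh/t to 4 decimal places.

W = 9.4228 kWh/t

W = 10 Wi / √P80 − 10 Wi / √F80
1/√226 = 0.066519;  1/√15654 = 0.007993
W = 10·16.1·(0.066519 − 0.007993) = 9.4228 kWh/t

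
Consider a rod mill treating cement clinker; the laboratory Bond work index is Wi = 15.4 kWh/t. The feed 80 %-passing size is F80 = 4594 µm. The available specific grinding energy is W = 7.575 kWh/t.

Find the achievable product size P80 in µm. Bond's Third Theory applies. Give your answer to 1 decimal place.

P80 = 244.6 µm

W = 10·Wi·[P80^(−½) − F80^(−½)]
1/√P80 = 1/√F80 + W/(10·Wi)
  = 7.5750/(10·15.4) + 1/√4594 = 0.049188 + 0.014754 = 0.063942
P80 = (1/0.063942)² = 15.6391² = 244.58 µm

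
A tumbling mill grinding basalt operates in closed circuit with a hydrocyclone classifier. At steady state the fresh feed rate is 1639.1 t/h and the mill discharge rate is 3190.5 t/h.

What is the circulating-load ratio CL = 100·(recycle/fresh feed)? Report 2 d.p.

Discharge = new feed + return, hence
R = M − F = 3190.5 − 1639.1 = 1551.4 t/h
CL = 100·R/F = 100·1551.4/1639.1 = 94.65 %

CL = 94.65 %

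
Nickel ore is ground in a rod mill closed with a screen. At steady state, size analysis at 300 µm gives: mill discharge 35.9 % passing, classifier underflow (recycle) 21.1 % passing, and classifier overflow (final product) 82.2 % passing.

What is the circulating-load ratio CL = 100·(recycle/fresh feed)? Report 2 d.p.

Classifier node, passing 300 µm:
(1+r)d = ru + o → r = (o−d)/(d−u)
r = (82.2 − 35.9)/(35.9 − 21.1) = 46.3/14.8 = 3.1284
CL = 100·r = 312.84 %

CL = 312.84 %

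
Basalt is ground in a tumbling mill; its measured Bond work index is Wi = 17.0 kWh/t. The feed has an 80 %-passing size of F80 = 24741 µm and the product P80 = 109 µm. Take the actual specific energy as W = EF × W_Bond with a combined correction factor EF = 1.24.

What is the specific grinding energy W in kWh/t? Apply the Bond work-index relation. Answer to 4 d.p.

W = 18.8508 kWh/t

W = 10·Wi·(P80^(-½) − F80^(-½))
1/√109 = 0.095783;  1/√24741 = 0.006358
W = 10·17.0·(0.095783 − 0.006358) = 15.2023 kWh/t
Apply correction: 15.2023 × 1.24 = 18.8508 kWh/t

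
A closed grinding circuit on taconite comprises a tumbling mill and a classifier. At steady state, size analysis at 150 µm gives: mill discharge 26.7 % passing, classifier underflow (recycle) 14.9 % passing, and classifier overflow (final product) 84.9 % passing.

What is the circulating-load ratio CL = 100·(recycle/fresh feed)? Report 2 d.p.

CL = 493.22 %

Two-product formula at 150 µm:
(1+r)d = ru + o → r = (o−d)/(d−u)
r = (84.9 − 26.7)/(26.7 − 14.9) = 58.2/11.8 = 4.9322
CL = 100·r = 493.22 %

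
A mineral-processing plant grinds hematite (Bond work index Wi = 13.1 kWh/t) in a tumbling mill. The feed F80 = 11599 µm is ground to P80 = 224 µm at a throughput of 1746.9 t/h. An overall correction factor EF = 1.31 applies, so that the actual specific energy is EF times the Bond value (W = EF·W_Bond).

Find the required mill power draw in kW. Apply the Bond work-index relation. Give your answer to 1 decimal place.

Bond:  W = 10 Wi (1/√P − 1/√F)
W = 10·13.1·(1/√224 − 1/√11599) = 10·13.1·(0.057530) = 7.5364 kWh/t
W_actual = 1.31 × 7.5364 = 9.8727 kWh/t
Power = W × throughput = 9.8727 kWh/t × 1746.9 t/h = 17246.7 kW

P = 17246.7 kW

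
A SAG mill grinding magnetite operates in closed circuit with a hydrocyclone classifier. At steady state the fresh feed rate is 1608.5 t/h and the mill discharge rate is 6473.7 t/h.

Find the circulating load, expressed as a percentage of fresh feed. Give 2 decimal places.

M = F + R at steady state, so:
R = M − F = 6473.7 − 1608.5 = 4865.2 t/h
CL = 100·R/F = 100·4865.2/1608.5 = 302.47 %

CL = 302.47 %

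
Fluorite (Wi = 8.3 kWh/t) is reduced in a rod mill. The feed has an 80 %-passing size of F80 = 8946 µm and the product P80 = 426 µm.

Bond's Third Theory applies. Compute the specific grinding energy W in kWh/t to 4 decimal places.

W = 3.1438 kWh/t

W = 10 Wi (1/√P80 − 1/√F80)  [Bond]
1/√426 = 0.048450;  1/√8946 = 0.010573
W = 10·8.3·(0.048450 − 0.010573) = 3.1438 kWh/t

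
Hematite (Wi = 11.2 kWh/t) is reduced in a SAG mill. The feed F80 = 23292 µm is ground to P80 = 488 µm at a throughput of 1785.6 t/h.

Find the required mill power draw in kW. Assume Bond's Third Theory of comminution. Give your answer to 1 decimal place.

W = 10·Wi·(P80^(-½) − F80^(-½))
W = 10·11.2·(1/√488 − 1/√23292) = 10·11.2·(0.038716) = 4.3361 kWh/t
Mill draw = 4.3361 × 1785.6 = 7742.6 kW

P = 7742.6 kW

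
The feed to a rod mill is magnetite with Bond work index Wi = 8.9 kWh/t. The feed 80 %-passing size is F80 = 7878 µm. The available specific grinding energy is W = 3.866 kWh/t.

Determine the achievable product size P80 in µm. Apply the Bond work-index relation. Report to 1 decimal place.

W = 10 Wi / √P80 − 10 Wi / √F80
⇒ 1/√P80 = W/(10 Wi) + 1/√F80
  = 3.8660/(10·8.9) + 1/√7878 = 0.043438 + 0.011267 = 0.054705
P80 = (1/0.054705)² = 18.2799² = 334.16 µm

P80 = 334.2 µm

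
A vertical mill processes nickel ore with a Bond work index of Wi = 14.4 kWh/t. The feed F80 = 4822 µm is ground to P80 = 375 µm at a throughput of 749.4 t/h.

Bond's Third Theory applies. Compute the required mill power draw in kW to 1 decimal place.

W = 10 Wi (P80^-0.5 − F80^-0.5)
W = 10·14.4·(1/√375 − 1/√4822) = 10·14.4·(0.037239) = 5.3624 kWh/t
Mill draw = 5.3624 × 749.4 = 4018.6 kW

P = 4018.6 kW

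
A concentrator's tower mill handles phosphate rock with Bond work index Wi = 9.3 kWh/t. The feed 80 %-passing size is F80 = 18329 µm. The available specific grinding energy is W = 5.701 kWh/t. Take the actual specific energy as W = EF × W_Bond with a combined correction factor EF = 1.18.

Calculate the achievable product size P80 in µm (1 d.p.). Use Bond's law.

P80 = 284.0 µm

W = 10 Wi / √P80 − 10 Wi / √F80
W_Bond = W / EF = 5.701 / 1.18 = 4.8314 kWh/t
1/√P80 = 1/√F80 + W_Bond/(10·Wi)
  = 4.8314/(10·9.3) + 1/√18329 = 0.051950 + 0.007386 = 0.059336
P80 = (1/0.059336)² = 16.8531² = 284.03 µm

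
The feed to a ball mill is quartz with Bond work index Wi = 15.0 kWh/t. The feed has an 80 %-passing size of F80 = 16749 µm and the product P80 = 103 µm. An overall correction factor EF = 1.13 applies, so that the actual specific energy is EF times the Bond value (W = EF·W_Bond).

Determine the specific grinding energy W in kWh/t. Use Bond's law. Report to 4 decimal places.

Bond: W = 10·Wi·(1/√P80 − 1/√F80)
1/√103 = 0.098533;  1/√16749 = 0.007727
W = 10·15.0·(0.098533 − 0.007727) = 13.6209 kWh/t
W_actual = 1.13 × 13.6209 = 15.3916 kWh/t

W = 15.3916 kWh/t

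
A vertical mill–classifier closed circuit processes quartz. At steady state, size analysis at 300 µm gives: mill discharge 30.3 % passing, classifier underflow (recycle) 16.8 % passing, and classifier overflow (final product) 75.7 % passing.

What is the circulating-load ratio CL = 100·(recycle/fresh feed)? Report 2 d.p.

CL = 336.30 %

Mass balance on the −300 µm fraction:
d + r·d = r·u + o → r(d−u) = o−d
r = (75.7 − 30.3)/(30.3 − 16.8) = 45.4/13.5 = 3.3630
CL = 100·r = 336.30 %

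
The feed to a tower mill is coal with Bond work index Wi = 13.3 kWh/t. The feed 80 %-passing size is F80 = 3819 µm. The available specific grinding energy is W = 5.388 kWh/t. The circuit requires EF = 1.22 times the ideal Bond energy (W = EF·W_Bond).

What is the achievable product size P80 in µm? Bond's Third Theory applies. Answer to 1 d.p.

Bond: W = 10·Wi·(1/√P80 − 1/√F80)
W_Bond = W / EF = 5.388 / 1.22 = 4.4164 kWh/t
⇒ 1/√P80 = W_Bond/(10·Wi) + 1/√F80
  = 4.4164/(10·13.3) + 1/√3819 = 0.033206 + 0.016182 = 0.049388
P80 = (1/0.049388)² = 20.2480² = 409.98 µm

P80 = 410.0 µm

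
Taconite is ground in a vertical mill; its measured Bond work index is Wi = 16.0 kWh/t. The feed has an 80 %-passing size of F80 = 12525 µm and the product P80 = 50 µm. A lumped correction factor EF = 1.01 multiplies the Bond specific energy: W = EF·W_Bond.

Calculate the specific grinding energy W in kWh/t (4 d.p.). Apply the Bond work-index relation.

Bond: W = 10·Wi·(1/√P80 − 1/√F80)
1/√50 = 0.141421;  1/√12525 = 0.008935
W = 10·16.0·(0.141421 − 0.008935) = 21.1978 kWh/t
With EF = 1.01: W = 21.1978·1.01 = 21.4097 kWh/t

W = 21.4097 kWh/t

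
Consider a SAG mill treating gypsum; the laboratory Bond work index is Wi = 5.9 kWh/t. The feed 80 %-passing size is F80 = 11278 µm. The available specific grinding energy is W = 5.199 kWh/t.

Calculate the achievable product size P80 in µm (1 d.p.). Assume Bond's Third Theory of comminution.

W = 10·Wi·[P80^(−½) − F80^(−½)]
⇒ 1/√P80 = W/(10·Wi) + 1/√F80
  = 5.1990/(10·5.9) + 1/√11278 = 0.088119 + 0.009416 = 0.097535
P80 = (1/0.097535)² = 10.2527² = 105.12 µm

P80 = 105.1 µm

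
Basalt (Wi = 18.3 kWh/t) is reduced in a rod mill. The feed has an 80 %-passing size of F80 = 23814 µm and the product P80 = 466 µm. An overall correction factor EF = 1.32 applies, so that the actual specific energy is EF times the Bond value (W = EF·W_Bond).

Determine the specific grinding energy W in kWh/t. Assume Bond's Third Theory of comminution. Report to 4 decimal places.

W_Bond = 10·Wi·(1/√P₈₀ − 1/√F₈₀)
1/√466 = 0.046324;  1/√23814 = 0.006480
W = 10·18.3·(0.046324 − 0.006480) = 7.2914 kWh/t
With EF = 1.32: W = 7.2914·1.32 = 9.6247 kWh/t

W = 9.6247 kWh/t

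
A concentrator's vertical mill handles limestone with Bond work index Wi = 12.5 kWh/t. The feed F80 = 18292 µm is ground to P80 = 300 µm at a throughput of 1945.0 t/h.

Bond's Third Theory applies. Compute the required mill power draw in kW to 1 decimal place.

P = 12239.2 kW

W = 10 Wi (P80^-0.5 − F80^-0.5)
W = 10·12.5·(1/√300 − 1/√18292) = 10·12.5·(0.050341) = 6.2926 kWh/t
P_mill = W·ṁ = 6.2926·1945.0 = 12239.2 kW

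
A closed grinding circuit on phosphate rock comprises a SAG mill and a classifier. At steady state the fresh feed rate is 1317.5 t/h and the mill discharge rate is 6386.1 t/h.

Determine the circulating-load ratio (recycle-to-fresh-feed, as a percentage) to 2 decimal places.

CL = 384.71 %

Discharge = new feed + return, hence
R = M − F = 6386.1 − 1317.5 = 5068.6 t/h
CL = 100·R/F = 100·5068.6/1317.5 = 384.71 %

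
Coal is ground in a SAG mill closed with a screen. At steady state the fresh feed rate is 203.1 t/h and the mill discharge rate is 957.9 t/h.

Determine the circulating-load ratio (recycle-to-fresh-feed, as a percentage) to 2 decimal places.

M = F + R at steady state, so:
R = M − F = 957.9 − 203.1 = 754.8 t/h
CL = 100·R/F = 100·754.8/203.1 = 371.64 %

CL = 371.64 %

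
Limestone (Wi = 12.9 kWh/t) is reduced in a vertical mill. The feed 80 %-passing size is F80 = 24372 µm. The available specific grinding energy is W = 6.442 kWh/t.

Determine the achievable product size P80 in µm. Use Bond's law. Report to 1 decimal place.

P80 = 315.0 µm

Bond:  W = 10 Wi (1/√P − 1/√F)
P80^(−½) = W/(10 Wi) + F80^(−½)
  = 6.4420/(10·12.9) + 1/√24372 = 0.049938 + 0.006406 = 0.056344
P80 = (1/0.056344)² = 17.7483² = 315.00 µm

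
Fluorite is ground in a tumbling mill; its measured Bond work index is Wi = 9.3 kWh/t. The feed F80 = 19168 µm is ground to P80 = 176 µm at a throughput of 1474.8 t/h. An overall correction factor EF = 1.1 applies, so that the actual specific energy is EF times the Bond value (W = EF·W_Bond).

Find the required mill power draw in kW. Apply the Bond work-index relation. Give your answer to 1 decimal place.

W = 10·Wi·(P80^(-½) − F80^(-½))
W = 10·9.3·(1/√176 − 1/√19168) = 10·9.3·(0.068155) = 6.3384 kWh/t
Corrected W = EF·W_Bond = 1.1·6.3384 = 6.9722 kWh/t
P = W·T = 6.9722·1474.8 = 10282.7 kW

P = 10282.7 kW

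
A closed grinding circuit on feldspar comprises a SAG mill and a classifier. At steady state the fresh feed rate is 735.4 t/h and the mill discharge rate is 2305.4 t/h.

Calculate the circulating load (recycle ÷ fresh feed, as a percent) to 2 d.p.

Discharge = new feed + return, hence
R = M − F = 2305.4 − 735.4 = 1570.0 t/h
CL = 100·R/F = 100·1570.0/735.4 = 213.49 %

CL = 213.49 %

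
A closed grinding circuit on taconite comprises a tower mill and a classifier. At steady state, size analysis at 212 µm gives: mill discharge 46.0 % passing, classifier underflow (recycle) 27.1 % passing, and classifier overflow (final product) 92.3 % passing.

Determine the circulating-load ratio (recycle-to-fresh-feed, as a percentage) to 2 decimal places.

CL = 244.97 %

Balance %-passing 212 µm (r = R/F):
r = (o − d)/(d − u)
r = (92.3 − 46.0)/(46.0 − 27.1) = 46.3/18.9 = 2.4497
CL = 100·r = 244.97 %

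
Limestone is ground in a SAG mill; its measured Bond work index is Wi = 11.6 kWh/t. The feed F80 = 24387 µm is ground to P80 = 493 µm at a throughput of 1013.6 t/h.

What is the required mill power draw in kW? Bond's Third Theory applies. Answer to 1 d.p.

P = 4542.5 kW

Bond:  W = 10 Wi (1/√P − 1/√F)
W = 10·11.6·(1/√493 − 1/√24387) = 10·11.6·(0.038634) = 4.4816 kWh/t
P = W·T = 4.4816·1013.6 = 4542.5 kW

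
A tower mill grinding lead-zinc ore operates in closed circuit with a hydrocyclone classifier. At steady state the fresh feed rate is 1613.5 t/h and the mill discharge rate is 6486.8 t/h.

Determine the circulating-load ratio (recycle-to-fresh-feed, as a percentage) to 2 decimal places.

Discharge = new feed + return, hence
R = M − F = 6486.8 − 1613.5 = 4873.3 t/h
CL = 100·R/F = 100·4873.3/1613.5 = 302.03 %

CL = 302.03 %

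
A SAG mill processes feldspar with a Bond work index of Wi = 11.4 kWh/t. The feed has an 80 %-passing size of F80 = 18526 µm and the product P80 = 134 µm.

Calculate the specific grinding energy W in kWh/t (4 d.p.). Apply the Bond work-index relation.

W = 10 Wi (1/√P80 − 1/√F80)  [Bond]
1/√134 = 0.086387;  1/√18526 = 0.007347
W = 10·11.4·(0.086387 − 0.007347) = 9.0105 kWh/t

W = 9.0105 kWh/t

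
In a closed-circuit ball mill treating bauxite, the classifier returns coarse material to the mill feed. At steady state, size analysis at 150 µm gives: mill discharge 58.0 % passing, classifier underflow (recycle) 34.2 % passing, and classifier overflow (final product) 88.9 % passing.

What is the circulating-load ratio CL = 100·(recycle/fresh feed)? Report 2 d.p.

Two-product formula at 150 µm:
(1+r)d = ru + o → r = (o−d)/(d−u)
r = (88.9 − 58.0)/(58.0 − 34.2) = 30.9/23.8 = 1.2983
CL = 100·r = 129.83 %

CL = 129.83 %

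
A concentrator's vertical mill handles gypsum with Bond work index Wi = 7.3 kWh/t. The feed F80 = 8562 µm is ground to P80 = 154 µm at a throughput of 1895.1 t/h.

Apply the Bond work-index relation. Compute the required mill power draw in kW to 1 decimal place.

P = 9652.9 kW

W = 10 Wi (P80^-0.5 − F80^-0.5)
W = 10·7.3·(1/√154 − 1/√8562) = 10·7.3·(0.069775) = 5.0936 kWh/t
Power = W × throughput = 5.0936 kWh/t × 1895.1 t/h = 9652.9 kW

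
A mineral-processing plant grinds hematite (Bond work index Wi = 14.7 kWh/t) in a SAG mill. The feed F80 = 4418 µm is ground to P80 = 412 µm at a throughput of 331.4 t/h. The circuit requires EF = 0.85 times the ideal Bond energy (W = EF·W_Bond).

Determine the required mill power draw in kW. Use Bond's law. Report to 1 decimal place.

P = 1417.1 kW

W = 10·Wi·[P80^(−½) − F80^(−½)]
W = 10·14.7·(1/√412 − 1/√4418) = 10·14.7·(0.034222) = 5.0306 kWh/t
With EF = 0.85: W = 5.0306·0.85 = 4.2760 kWh/t
P_mill = W·ṁ = 4.2760·331.4 = 1417.1 kW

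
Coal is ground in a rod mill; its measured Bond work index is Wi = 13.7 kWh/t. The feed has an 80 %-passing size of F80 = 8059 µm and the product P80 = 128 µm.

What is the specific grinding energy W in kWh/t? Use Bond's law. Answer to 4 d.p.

W = 10.5831 kWh/t

W = 10·Wi·[P80^(−½) − F80^(−½)]
1/√128 = 0.088388;  1/√8059 = 0.011139
W = 10·13.7·(0.088388 − 0.011139) = 10.5831 kWh/t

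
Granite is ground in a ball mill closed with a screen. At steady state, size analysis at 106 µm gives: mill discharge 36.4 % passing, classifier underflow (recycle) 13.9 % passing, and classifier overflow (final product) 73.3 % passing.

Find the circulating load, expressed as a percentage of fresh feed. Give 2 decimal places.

Two-product formula at 106 µm:
d + r·d = r·u + o → r(d−u) = o−d
r = (73.3 − 36.4)/(36.4 − 13.9) = 36.9/22.5 = 1.6400
CL = 100·r = 164.00 %

CL = 164.00 %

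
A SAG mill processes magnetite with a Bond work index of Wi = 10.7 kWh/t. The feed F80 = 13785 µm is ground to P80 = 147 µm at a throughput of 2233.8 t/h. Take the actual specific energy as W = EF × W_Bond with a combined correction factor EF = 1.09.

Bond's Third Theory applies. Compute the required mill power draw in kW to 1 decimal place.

P = 19269.0 kW

W = 10 Wi / √P80 − 10 Wi / √F80
W = 10·10.7·(1/√147 − 1/√13785) = 10·10.7·(0.073961) = 7.9139 kWh/t
W_actual = 1.09 × 7.9139 = 8.6261 kWh/t
Power = W × throughput = 8.6261 kWh/t × 2233.8 t/h = 19269.0 kW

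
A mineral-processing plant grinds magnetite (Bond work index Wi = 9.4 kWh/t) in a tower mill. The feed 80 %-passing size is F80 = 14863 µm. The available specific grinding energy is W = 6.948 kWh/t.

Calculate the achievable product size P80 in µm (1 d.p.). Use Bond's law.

W = 10·Wi·(P80^(-½) − F80^(-½))
P80^(−½) = W/(10 Wi) + F80^(−½)
  = 6.9480/(10·9.4) + 1/√14863 = 0.073915 + 0.008203 = 0.082117
P80 = (1/0.082117)² = 12.1777² = 148.30 µm

P80 = 148.3 µm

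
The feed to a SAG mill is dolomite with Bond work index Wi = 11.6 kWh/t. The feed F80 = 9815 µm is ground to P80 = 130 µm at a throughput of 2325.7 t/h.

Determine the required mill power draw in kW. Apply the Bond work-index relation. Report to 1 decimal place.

W = 10 Wi (1/√P80 − 1/√F80)  [Bond]
W = 10·11.6·(1/√130 − 1/√9815) = 10·11.6·(0.077612) = 9.0030 kWh/t
P = W·T = 9.0030·2325.7 = 20938.3 kW

P = 20938.3 kW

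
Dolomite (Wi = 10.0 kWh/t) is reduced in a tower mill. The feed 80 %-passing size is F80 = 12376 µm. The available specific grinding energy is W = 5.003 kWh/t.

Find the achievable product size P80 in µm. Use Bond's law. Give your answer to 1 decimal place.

P80 = 287.1 µm

W = 10 Wi (1/√P80 − 1/√F80)  [Bond]
⇒ 1/√P80 = W/(10·Wi) + 1/√F80
  = 5.0030/(10·10.0) + 1/√12376 = 0.050030 + 0.008989 = 0.059019
P80 = (1/0.059019)² = 16.9437² = 287.09 µm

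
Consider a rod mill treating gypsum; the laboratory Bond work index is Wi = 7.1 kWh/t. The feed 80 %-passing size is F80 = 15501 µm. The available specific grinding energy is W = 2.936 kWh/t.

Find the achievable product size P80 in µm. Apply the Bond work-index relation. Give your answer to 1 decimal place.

P80 = 410.0 µm

W = 10 Wi (P80^-0.5 − F80^-0.5)
P80^(−½) = W/(10 Wi) + F80^(−½)
  = 2.9360/(10·7.1) + 1/√15501 = 0.041352 + 0.008032 = 0.049384
P80 = (1/0.049384)² = 20.2495² = 410.04 µm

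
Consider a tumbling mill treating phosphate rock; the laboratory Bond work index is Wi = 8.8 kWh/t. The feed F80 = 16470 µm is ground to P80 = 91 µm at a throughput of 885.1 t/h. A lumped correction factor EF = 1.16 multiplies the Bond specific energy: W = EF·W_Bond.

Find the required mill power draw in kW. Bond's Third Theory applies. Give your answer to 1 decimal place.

W = 10 Wi / √P80 − 10 Wi / √F80
W = 10·8.8·(1/√91 − 1/√16470) = 10·8.8·(0.097036) = 8.5392 kWh/t
W_actual = 1.16 × 8.5392 = 9.9055 kWh/t
Mill draw = 9.9055 × 885.1 = 8767.3 kW

P = 8767.3 kW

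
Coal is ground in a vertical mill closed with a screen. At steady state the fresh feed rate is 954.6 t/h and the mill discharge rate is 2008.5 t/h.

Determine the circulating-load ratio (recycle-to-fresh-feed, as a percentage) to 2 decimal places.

CL = 110.40 %

Mill node: discharge = fresh + recycle.
R = M − F = 2008.5 − 954.6 = 1053.9 t/h
CL = 100·R/F = 100·1053.9/954.6 = 110.40 %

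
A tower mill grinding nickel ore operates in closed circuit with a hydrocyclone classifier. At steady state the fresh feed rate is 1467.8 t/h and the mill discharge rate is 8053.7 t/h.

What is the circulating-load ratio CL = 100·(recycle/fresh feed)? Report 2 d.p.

CL = 448.69 %

Steady state: M = F + R.
R = M − F = 8053.7 − 1467.8 = 6585.9 t/h
CL = 100·R/F = 100·6585.9/1467.8 = 448.69 %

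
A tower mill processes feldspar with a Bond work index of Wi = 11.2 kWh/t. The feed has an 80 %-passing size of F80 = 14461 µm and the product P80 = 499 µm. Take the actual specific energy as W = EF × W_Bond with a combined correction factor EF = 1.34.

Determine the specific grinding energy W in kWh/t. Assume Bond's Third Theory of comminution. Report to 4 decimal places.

W = 5.4705 kWh/t

W_Bond = 10·Wi·(1/√P₈₀ − 1/√F₈₀)
1/√499 = 0.044766;  1/√14461 = 0.008316
W = 10·11.2·(0.044766 − 0.008316) = 4.0824 kWh/t
W_actual = 1.34 × 4.0824 = 5.4705 kWh/t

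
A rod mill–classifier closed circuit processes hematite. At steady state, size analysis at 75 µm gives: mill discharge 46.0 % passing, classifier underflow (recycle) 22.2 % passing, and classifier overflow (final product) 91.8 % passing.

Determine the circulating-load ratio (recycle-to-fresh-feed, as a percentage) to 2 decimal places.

CL = 192.44 %

Two-product formula at 75 µm:
(1+r)d = ru + o → r = (o−d)/(d−u)
r = (91.8 − 46.0)/(46.0 − 22.2) = 45.8/23.8 = 1.9244
CL = 100·r = 192.44 %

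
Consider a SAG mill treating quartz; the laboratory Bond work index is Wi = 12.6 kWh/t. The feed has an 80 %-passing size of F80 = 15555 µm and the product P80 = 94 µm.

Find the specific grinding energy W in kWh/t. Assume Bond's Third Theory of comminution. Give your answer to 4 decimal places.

W = 11.9856 kWh/t

W_Bond = 10·Wi·(1/√P₈₀ − 1/√F₈₀)
1/√94 = 0.103142;  1/√15555 = 0.008018
W = 10·12.6·(0.103142 − 0.008018) = 11.9856 kWh/t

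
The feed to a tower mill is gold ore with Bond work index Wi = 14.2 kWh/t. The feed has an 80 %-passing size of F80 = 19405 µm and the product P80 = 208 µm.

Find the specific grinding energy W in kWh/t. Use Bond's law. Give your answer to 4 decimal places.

W = 8.8266 kWh/t

W_Bond = 10·Wi·(1/√P₈₀ − 1/√F₈₀)
1/√208 = 0.069338;  1/√19405 = 0.007179
W = 10·14.2·(0.069338 − 0.007179) = 8.8266 kWh/t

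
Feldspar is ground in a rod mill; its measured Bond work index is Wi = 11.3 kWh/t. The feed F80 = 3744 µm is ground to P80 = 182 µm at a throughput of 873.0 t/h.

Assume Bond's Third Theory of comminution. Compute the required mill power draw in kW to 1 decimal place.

P = 5700.1 kW

W = 10 Wi / √P80 − 10 Wi / √F80
W = 10·11.3·(1/√182 − 1/√3744) = 10·11.3·(0.057782) = 6.5294 kWh/t
P = W·T = 6.5294·873.0 = 5700.1 kW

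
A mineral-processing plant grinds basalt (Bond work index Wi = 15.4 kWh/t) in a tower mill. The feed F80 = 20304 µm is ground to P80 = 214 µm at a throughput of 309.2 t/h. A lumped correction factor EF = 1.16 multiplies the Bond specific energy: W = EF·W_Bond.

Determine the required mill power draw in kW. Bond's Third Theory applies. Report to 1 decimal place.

P = 3388.2 kW

W = 10·Wi·(P80^(-½) − F80^(-½))
W = 10·15.4·(1/√214 − 1/√20304) = 10·15.4·(0.061341) = 9.4465 kWh/t
With EF = 1.16: W = 9.4465·1.16 = 10.9579 kWh/t
P = W·T = 10.9579·309.2 = 3388.2 kW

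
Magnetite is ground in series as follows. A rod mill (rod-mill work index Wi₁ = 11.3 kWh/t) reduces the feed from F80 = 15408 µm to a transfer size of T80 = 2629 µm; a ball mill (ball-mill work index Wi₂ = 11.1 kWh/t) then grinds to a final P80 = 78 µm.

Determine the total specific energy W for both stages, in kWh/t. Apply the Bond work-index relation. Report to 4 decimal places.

W = 11.6969 kWh/t

W_Bond = 10·Wi·(1/√P₈₀ − 1/√F₈₀)
Stage 1 (15408→2629 µm, Wi₁=11.3): W₁ = 10·11.3·(0.019503 − 0.008056) = 1.2935 kWh/t
Stage 2 (2629→78 µm, Wi₂=11.1): W₂ = 10·11.1·(0.113228 − 0.019503) = 10.4034 kWh/t
W = W₁ + W₂ = 1.2935 + 10.4034 = 11.6969 kWh/t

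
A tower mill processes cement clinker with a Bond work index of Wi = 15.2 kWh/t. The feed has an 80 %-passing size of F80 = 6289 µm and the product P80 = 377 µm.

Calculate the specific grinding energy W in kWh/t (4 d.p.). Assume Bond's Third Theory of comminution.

W = 10·Wi·[P80^(−½) − F80^(−½)]
1/√377 = 0.051503;  1/√6289 = 0.012610
W = 10·15.2·(0.051503 − 0.012610) = 5.9117 kWh/t

W = 5.9117 kWh/t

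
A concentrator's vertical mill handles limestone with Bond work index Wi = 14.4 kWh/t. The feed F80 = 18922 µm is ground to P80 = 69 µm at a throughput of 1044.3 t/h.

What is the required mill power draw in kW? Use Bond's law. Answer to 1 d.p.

P = 17010.3 kW

W = 10 Wi (P80^-0.5 − F80^-0.5)
W = 10·14.4·(1/√69 − 1/√18922) = 10·14.4·(0.113116) = 16.2887 kWh/t
P = W·T = 16.2887·1044.3 = 17010.3 kW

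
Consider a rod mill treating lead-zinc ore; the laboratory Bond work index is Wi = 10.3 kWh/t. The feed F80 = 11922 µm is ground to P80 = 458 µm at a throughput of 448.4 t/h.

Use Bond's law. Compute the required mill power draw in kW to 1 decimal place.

P = 1735.1 kW

W = 10 Wi (P80^-0.5 − F80^-0.5)
W = 10·10.3·(1/√458 − 1/√11922) = 10·10.3·(0.037568) = 3.8695 kWh/t
Power = W × throughput = 3.8695 kWh/t × 448.4 t/h = 1735.1 kW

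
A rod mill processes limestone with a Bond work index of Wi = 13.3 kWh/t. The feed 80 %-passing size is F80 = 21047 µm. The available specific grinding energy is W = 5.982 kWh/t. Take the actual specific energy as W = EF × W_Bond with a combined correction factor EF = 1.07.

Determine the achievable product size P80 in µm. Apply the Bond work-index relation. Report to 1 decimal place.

P80 = 417.7 µm

W_Bond = 10·Wi·(1/√P₈₀ − 1/√F₈₀)
W_Bond = W / EF = 5.982 / 1.07 = 5.5907 kWh/t
⇒ 1/√P80 = W_Bond/(10·Wi) + 1/√F80
  = 5.5907/(10·13.3) + 1/√21047 = 0.042035 + 0.006893 = 0.048928
P80 = (1/0.048928)² = 20.4382² = 417.72 µm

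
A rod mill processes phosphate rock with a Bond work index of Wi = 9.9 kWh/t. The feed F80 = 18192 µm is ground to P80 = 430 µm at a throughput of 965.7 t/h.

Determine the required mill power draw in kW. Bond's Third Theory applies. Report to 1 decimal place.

W = 10 Wi (P80^-0.5 − F80^-0.5)
W = 10·9.9·(1/√430 − 1/√18192) = 10·9.9·(0.040810) = 4.0402 kWh/t
Mill draw = 4.0402 × 965.7 = 3901.6 kW

P = 3901.6 kW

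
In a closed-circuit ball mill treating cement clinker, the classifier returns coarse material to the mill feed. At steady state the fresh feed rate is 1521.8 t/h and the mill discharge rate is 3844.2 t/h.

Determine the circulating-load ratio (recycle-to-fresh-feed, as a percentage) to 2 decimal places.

CL = 152.61 %

Steady state: M = F + R.
R = M − F = 3844.2 − 1521.8 = 2322.4 t/h
CL = 100·R/F = 100·2322.4/1521.8 = 152.61 %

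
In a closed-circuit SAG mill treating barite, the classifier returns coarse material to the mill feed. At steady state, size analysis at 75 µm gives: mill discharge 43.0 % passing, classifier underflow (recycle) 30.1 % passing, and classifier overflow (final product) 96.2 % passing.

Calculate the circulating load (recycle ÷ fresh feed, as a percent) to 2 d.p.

Mass balance on the −75 µm fraction:
d + r·d = r·u + o → r(d−u) = o−d
r = (96.2 − 43.0)/(43.0 − 30.1) = 53.2/12.9 = 4.1240
CL = 100·r = 412.40 %

CL = 412.40 %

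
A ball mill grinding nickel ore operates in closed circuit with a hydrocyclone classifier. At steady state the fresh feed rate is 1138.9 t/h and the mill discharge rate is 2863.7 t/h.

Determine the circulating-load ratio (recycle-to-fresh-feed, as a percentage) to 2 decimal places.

CL = 151.44 %

Mill node: discharge = fresh + recycle.
R = M − F = 2863.7 − 1138.9 = 1724.8 t/h
CL = 100·R/F = 100·1724.8/1138.9 = 151.44 %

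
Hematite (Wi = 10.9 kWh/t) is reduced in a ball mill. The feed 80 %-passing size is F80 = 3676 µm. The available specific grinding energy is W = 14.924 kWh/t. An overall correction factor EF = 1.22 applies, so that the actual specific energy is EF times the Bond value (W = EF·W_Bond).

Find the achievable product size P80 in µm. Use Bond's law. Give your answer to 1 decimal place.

P80 = 60.4 µm

W = 10 Wi (P80^-0.5 − F80^-0.5)
W_Bond = W / EF = 14.924 / 1.22 = 12.2328 kWh/t
⇒ 1/√P80 = W_Bond/(10·Wi) + 1/√F80
  = 12.2328/(10·10.9) + 1/√3676 = 0.112227 + 0.016493 = 0.128721
P80 = (1/0.128721)² = 7.7687² = 60.35 µm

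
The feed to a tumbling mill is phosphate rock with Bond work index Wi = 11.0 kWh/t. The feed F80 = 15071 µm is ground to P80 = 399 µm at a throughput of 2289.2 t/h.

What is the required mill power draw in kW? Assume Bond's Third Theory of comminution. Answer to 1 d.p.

Bond:  W = 10 Wi (1/√P − 1/√F)
W = 10·11.0·(1/√399 − 1/√15071) = 10·11.0·(0.041917) = 4.6109 kWh/t
Mill draw = 4.6109 × 2289.2 = 10555.2 kW

P = 10555.2 kW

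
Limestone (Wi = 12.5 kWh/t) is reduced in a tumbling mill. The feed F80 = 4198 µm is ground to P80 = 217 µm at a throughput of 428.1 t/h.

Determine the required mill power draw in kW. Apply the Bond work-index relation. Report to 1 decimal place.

Bond: W = 10·Wi·(1/√P80 − 1/√F80)
W = 10·12.5·(1/√217 − 1/√4198) = 10·12.5·(0.052450) = 6.5563 kWh/t
Mill draw = 6.5563 × 428.1 = 2806.8 kW

P = 2806.8 kW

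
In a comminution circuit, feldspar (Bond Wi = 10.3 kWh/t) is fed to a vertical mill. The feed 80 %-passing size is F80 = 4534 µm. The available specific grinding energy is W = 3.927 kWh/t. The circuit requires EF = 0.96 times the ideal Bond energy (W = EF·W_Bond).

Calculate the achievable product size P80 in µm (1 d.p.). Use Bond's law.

W = 10·Wi·(P80^(-½) − F80^(-½))
W_Bond = W / EF = 3.927 / 0.96 = 4.0906 kWh/t
P80^(−½) = W_Bond/(10 Wi) + F80^(−½)
  = 4.0906/(10·10.3) + 1/√4534 = 0.039715 + 0.014851 = 0.054566
P80 = (1/0.054566)² = 18.3265² = 335.86 µm

P80 = 335.9 µm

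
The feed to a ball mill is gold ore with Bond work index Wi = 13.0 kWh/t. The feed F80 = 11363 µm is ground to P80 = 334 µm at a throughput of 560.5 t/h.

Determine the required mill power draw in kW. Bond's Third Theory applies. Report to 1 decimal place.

Bond: W = 10·Wi·(1/√P80 − 1/√F80)
W = 10·13.0·(1/√334 − 1/√11363) = 10·13.0·(0.045336) = 5.8937 kWh/t
Power = W × throughput = 5.8937 kWh/t × 560.5 t/h = 3303.4 kW

P = 3303.4 kW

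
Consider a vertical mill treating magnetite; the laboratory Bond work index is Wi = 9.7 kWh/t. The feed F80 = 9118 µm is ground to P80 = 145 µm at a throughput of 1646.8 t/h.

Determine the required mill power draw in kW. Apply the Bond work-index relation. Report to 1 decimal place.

P = 11592.8 kW

W = 10 Wi / √P80 − 10 Wi / √F80
W = 10·9.7·(1/√145 − 1/√9118) = 10·9.7·(0.072573) = 7.0396 kWh/t
Power = W × throughput = 7.0396 kWh/t × 1646.8 t/h = 11592.8 kW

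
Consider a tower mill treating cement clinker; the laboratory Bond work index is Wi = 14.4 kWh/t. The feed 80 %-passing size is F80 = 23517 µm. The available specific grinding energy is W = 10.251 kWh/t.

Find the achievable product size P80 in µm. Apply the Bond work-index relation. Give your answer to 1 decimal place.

W_Bond = 10·Wi·(1/√P₈₀ − 1/√F₈₀)
1/√P80 = 1/√F80 + W/(10·Wi)
  = 10.2510/(10·14.4) + 1/√23517 = 0.071188 + 0.006521 = 0.077708
P80 = (1/0.077708)² = 12.8686² = 165.60 µm

P80 = 165.6 µm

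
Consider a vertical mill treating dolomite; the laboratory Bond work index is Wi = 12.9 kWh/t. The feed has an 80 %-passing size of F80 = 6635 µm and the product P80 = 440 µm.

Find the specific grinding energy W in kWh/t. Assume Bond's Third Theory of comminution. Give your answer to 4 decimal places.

W = 10 Wi (1/√P80 − 1/√F80)  [Bond]
1/√440 = 0.047673;  1/√6635 = 0.012277
W = 10·12.9·(0.047673 − 0.012277) = 4.5661 kWh/t

W = 4.5661 kWh/t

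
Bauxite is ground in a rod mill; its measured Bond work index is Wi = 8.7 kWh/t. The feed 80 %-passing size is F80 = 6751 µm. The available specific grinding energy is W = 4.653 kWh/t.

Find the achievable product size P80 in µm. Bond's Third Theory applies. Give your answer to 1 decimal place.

W = 10·Wi·(P80^(-½) − F80^(-½))
P80^(−½) = W/(10 Wi) + F80^(−½)
  = 4.6530/(10·8.7) + 1/√6751 = 0.053483 + 0.012171 = 0.065653
P80 = (1/0.065653)² = 15.2315² = 232.00 µm

P80 = 232.0 µm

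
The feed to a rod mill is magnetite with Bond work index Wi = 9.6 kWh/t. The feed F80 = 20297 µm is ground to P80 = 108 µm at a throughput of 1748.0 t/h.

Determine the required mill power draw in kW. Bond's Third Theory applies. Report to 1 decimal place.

W = 10·Wi·[P80^(−½) − F80^(−½)]
W = 10·9.6·(1/√108 − 1/√20297) = 10·9.6·(0.089206) = 8.5638 kWh/t
Mill draw = 8.5638 × 1748.0 = 14969.5 kW

P = 14969.5 kW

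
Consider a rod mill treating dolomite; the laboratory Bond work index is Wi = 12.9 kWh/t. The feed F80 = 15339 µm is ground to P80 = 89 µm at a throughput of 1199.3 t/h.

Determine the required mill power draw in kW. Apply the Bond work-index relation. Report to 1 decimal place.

P = 15150.0 kW

W = 10·Wi·[P80^(−½) − F80^(−½)]
W = 10·12.9·(1/√89 − 1/√15339) = 10·12.9·(0.097926) = 12.6324 kWh/t
Mill draw = 12.6324 × 1199.3 = 15150.0 kW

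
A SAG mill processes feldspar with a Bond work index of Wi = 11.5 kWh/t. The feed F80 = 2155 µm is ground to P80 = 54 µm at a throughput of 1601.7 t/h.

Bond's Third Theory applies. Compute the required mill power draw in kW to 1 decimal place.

W = 10·Wi·(P80^(-½) − F80^(-½))
W = 10·11.5·(1/√54 − 1/√2155) = 10·11.5·(0.114541) = 13.1722 kWh/t
P_mill = W·ṁ = 13.1722·1601.7 = 21098.0 kW

P = 21098.0 kW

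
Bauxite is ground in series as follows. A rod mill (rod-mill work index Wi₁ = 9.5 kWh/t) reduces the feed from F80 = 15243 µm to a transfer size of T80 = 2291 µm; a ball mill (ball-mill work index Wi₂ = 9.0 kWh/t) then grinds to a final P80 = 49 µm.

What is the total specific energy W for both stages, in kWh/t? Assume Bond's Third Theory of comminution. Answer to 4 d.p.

W_Bond = 10·Wi·(1/√P₈₀ − 1/√F₈₀)
Stage 1 (15243→2291 µm, Wi₁=9.5): W₁ = 10·9.5·(0.020892 − 0.008100) = 1.2153 kWh/t
Stage 2 (2291→49 µm, Wi₂=9.0): W₂ = 10·9.0·(0.142857 − 0.020892) = 10.9768 kWh/t
W = W₁ + W₂ = 1.2153 + 10.9768 = 12.1921 kWh/t

W = 12.1921 kWh/t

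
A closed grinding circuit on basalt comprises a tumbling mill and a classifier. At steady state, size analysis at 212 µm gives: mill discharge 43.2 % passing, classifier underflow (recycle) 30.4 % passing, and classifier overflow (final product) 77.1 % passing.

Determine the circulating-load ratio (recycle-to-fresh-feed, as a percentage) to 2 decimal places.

Balance %-passing 212 µm (r = R/F):
(1+r)d = ru + o → r = (o−d)/(d−u)
r = (77.1 − 43.2)/(43.2 − 30.4) = 33.9/12.8 = 2.6484
CL = 100·r = 264.84 %

CL = 264.84 %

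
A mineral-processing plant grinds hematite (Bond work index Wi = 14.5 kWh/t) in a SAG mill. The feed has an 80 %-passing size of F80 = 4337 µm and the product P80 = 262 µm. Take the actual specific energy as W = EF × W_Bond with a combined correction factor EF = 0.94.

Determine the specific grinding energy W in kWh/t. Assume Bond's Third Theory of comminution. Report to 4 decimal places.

W = 10·Wi·(P80^(-½) − F80^(-½))
1/√262 = 0.061780;  1/√4337 = 0.015185
W = 10·14.5·(0.061780 − 0.015185) = 6.7564 kWh/t
Corrected W = EF·W_Bond = 0.94·6.7564 = 6.3510 kWh/t

W = 6.3510 kWh/t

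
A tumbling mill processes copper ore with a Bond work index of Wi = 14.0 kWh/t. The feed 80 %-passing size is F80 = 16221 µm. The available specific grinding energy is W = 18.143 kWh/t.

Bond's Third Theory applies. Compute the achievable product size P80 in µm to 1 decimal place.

P80 = 52.9 µm

Bond:  W = 10 Wi (1/√P − 1/√F)
P80^-0.5 = F80^-0.5 + W/(10 Wi)
  = 18.1430/(10·14.0) + 1/√16221 = 0.129593 + 0.007852 = 0.137445
P80 = (1/0.137445)² = 7.2757² = 52.94 µm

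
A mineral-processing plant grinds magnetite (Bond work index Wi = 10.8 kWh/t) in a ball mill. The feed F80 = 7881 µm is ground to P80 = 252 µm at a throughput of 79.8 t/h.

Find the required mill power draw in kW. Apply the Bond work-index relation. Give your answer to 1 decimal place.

P = 445.8 kW

W = 10·Wi·(P80^(-½) − F80^(-½))
W = 10·10.8·(1/√252 − 1/√7881) = 10·10.8·(0.051730) = 5.5868 kWh/t
Power = W × throughput = 5.5868 kWh/t × 79.8 t/h = 445.8 kW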